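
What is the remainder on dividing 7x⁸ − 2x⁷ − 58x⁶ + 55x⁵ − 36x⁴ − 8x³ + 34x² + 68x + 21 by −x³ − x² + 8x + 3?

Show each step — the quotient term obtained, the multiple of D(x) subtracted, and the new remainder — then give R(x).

R(x) = 0

Step 1: lead(7x⁸ − 2x⁷ − 58x⁶ + 55x⁵ − 36x⁴ − 8x³ + 34x² + 68x + 21) ÷ lead(D) = 7x⁸ ÷ −x³ = −7x⁵. Subtract (−7x⁵)·D = 7x⁸ + 7x⁷ − 56x⁶ − 21x⁵. Remainder: −9x⁷ − 2x⁶ + 76x⁵ − 36x⁴ − 8x³ + 34x² + 68x + 21.
Step 2: lead(−9x⁷ − 2x⁶ + 76x⁵ − 36x⁴ − 8x³ + 34x² + 68x + 21) ÷ lead(D) = −9x⁷ ÷ −x³ = 9x⁴. Subtract (9x⁴)·D = −9x⁷ − 9x⁶ + 72x⁵ + 27x⁴. Remainder: 7x⁶ + 4x⁵ − 63x⁴ − 8x³ + 34x² + 68x + 21.
Step 3: lead(7x⁶ + 4x⁵ − 63x⁴ − 8x³ + 34x² + 68x + 21) ÷ lead(D) = 7x⁶ ÷ −x³ = −7x³. Subtract (−7x³)·D = 7x⁶ + 7x⁵ − 56x⁴ − 21x³. Remainder: −3x⁵ − 7x⁴ + 13x³ + 34x² + 68x + 21.
Step 4: lead(−3x⁵ − 7x⁴ + 13x³ + 34x² + 68x + 21) ÷ lead(D) = −3x⁵ ÷ −x³ = 3x². Subtract (3x²)·D = −3x⁵ − 3x⁴ + 24x³ + 9x². Remainder: −4x⁴ − 11x³ + 25x² + 68x + 21.
Step 5: lead(−4x⁴ − 11x³ + 25x² + 68x + 21) ÷ lead(D) = −4x⁴ ÷ −x³ = 4x. Subtract (4x)·D = −4x⁴ − 4x³ + 32x² + 12x. Remainder: −7x³ − 7x² + 56x + 21.
Step 6: lead(−7x³ − 7x² + 56x + 21) ÷ lead(D) = −7x³ ÷ −x³ = 7. Subtract (7)·D = −7x³ − 7x² + 56x + 21. Remainder: 0.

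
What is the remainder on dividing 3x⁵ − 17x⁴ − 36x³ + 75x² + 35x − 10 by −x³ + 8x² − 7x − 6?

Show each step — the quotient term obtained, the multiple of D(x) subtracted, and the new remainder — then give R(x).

R(x) = −4

Step 1: lead(3x⁵ − 17x⁴ − 36x³ + 75x² + 35x − 10) ÷ lead(D) = 3x⁵ ÷ −x³ = −3x². Subtract (−3x²)·D = 3x⁵ − 24x⁴ + 21x³ + 18x². Remainder: 7x⁴ − 57x³ + 57x² + 35x − 10.
Step 2: lead(7x⁴ − 57x³ + 57x² + 35x − 10) ÷ lead(D) = 7x⁴ ÷ −x³ = −7x. Subtract (−7x)·D = 7x⁴ − 56x³ + 49x² + 42x. Remainder: −x³ + 8x² − 7x − 10.
Step 3: lead(−x³ + 8x² − 7x − 10) ÷ lead(D) = −x³ ÷ −x³ = 1. Subtract (1)·D = −x³ + 8x² − 7x − 6. Remainder: −4.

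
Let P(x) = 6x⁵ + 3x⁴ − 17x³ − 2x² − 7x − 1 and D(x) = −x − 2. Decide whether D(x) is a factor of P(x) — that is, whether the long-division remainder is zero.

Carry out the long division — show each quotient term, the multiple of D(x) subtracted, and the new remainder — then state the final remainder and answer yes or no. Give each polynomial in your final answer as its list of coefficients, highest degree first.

Step 1: lead(6x⁵ + 3x⁴ − 17x³ − 2x² − 7x − 1) ÷ lead(D) = 6x⁵ ÷ −x = −6x⁴. Subtract (−6x⁴)·D = 6x⁵ + 12x⁴. Remainder: −9x⁴ − 17x³ − 2x² − 7x − 1.
Step 2: lead(−9x⁴ − 17x³ − 2x² − 7x − 1) ÷ lead(D) = −9x⁴ ÷ −x = 9x³. Subtract (9x³)·D = −9x⁴ − 18x³. Remainder: x³ − 2x² − 7x − 1.
Step 3: lead(x³ − 2x² − 7x − 1) ÷ lead(D) = x³ ÷ −x = −x². Subtract (−x²)·D = x³ + 2x². Remainder: −4x² − 7x − 1.
Step 4: lead(−4x² − 7x − 1) ÷ lead(D) = −4x² ÷ −x = 4x. Subtract (4x)·D = −4x² − 8x. Remainder: x − 1.
Step 5: lead(x − 1) ÷ lead(D) = x ÷ −x = −1. Subtract (−1)·D = x + 2. Remainder: −3.

R = [-3], so D(x) is not a factor of P(x). no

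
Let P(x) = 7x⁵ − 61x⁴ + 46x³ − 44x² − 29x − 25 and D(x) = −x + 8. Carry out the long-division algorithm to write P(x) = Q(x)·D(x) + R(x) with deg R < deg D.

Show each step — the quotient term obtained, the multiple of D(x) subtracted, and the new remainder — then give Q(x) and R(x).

Q(x) = −7x⁴ + 5x³ − 6x² − 4x − 3; R(x) = −1

Step 1: lead(7x⁵ − 61x⁴ + 46x³ − 44x² − 29x − 25) ÷ lead(D) = 7x⁵ ÷ −x = −7x⁴. Subtract (−7x⁴)·D = 7x⁵ − 56x⁴. Remainder: −5x⁴ + 46x³ − 44x² − 29x − 25.
Step 2: lead(−5x⁴ + 46x³ − 44x² − 29x − 25) ÷ lead(D) = −5x⁴ ÷ −x = 5x³. Subtract (5x³)·D = −5x⁴ + 40x³. Remainder: 6x³ − 44x² − 29x − 25.
Step 3: lead(6x³ − 44x² − 29x − 25) ÷ lead(D) = 6x³ ÷ −x = −6x². Subtract (−6x²)·D = 6x³ − 48x². Remainder: 4x² − 29x − 25.
Step 4: lead(4x² − 29x − 25) ÷ lead(D) = 4x² ÷ −x = −4x. Subtract (−4x)·D = 4x² − 32x. Remainder: 3x − 25.
Step 5: lead(3x − 25) ÷ lead(D) = 3x ÷ −x = −3. Subtract (−3)·D = 3x − 24. Remainder: −1.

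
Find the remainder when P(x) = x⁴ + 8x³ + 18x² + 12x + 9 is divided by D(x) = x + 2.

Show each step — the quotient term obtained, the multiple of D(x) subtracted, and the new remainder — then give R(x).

Step 1: lead(x⁴ + 8x³ + 18x² + 12x + 9) ÷ lead(D) = x⁴ ÷ x = x³. Subtract (x³)·D = x⁴ + 2x³. Remainder: 6x³ + 18x² + 12x + 9.
Step 2: lead(6x³ + 18x² + 12x + 9) ÷ lead(D) = 6x³ ÷ x = 6x². Subtract (6x²)·D = 6x³ + 12x². Remainder: 6x² + 12x + 9.
Step 3: lead(6x² + 12x + 9) ÷ lead(D) = 6x² ÷ x = 6x. Subtract (6x)·D = 6x² + 12x. Remainder: 9.

R(x) = 9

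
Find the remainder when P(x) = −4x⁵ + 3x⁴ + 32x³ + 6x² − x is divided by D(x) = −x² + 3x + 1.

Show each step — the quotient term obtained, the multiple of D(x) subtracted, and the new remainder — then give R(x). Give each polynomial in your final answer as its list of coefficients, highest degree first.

Step 1: lead(−4x⁵ + 3x⁴ + 32x³ + 6x² − x) ÷ lead(D) = −4x⁵ ÷ −x² = 4x³. Subtract (4x³)·D = −4x⁵ + 12x⁴ + 4x³. Remainder: −9x⁴ + 28x³ + 6x² − x.
Step 2: lead(−9x⁴ + 28x³ + 6x² − x) ÷ lead(D) = −9x⁴ ÷ −x² = 9x². Subtract (9x²)·D = −9x⁴ + 27x³ + 9x². Remainder: x³ − 3x² − x.
Step 3: lead(x³ − 3x² − x) ÷ lead(D) = x³ ÷ −x² = −x. Subtract (−x)·D = x³ − 3x² − x. Remainder: 0.

R = [0]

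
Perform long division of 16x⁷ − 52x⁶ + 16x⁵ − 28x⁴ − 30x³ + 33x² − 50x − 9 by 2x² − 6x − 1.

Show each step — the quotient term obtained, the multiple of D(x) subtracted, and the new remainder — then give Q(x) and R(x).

Q(x) = 8x⁵ − 2x⁴ + 6x³ + 3x² − 3x + 9; R(x) = x

Step 1: lead(16x⁷ − 52x⁶ + 16x⁵ − 28x⁴ − 30x³ + 33x² − 50x − 9) ÷ lead(D) = 16x⁷ ÷ 2x² = 8x⁵. Subtract (8x⁵)·D = 16x⁷ − 48x⁶ − 8x⁵. Remainder: −4x⁶ + 24x⁵ − 28x⁴ − 30x³ + 33x² − 50x − 9.
Step 2: lead(−4x⁶ + 24x⁵ − 28x⁴ − 30x³ + 33x² − 50x − 9) ÷ lead(D) = −4x⁶ ÷ 2x² = −2x⁴. Subtract (−2x⁴)·D = −4x⁶ + 12x⁵ + 2x⁴. Remainder: 12x⁵ − 30x⁴ − 30x³ + 33x² − 50x − 9.
Step 3: lead(12x⁵ − 30x⁴ − 30x³ + 33x² − 50x − 9) ÷ lead(D) = 12x⁵ ÷ 2x² = 6x³. Subtract (6x³)·D = 12x⁵ − 36x⁴ − 6x³. Remainder: 6x⁴ − 24x³ + 33x² − 50x − 9.
Step 4: lead(6x⁴ − 24x³ + 33x² − 50x − 9) ÷ lead(D) = 6x⁴ ÷ 2x² = 3x². Subtract (3x²)·D = 6x⁴ − 18x³ − 3x². Remainder: −6x³ + 36x² − 50x − 9.
Step 5: lead(−6x³ + 36x² − 50x − 9) ÷ lead(D) = −6x³ ÷ 2x² = −3x. Subtract (−3x)·D = −6x³ + 18x² + 3x. Remainder: 18x² − 53x − 9.
Step 6: lead(18x² − 53x − 9) ÷ lead(D) = 18x² ÷ 2x² = 9. Subtract (9)·D = 18x² − 54x − 9. Remainder: x.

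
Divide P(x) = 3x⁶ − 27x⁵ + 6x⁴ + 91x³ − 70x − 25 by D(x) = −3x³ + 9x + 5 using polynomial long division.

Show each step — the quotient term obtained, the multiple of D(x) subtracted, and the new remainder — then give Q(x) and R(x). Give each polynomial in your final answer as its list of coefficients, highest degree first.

Step 1: lead(3x⁶ − 27x⁵ + 6x⁴ + 91x³ − 70x − 25) ÷ lead(D) = 3x⁶ ÷ −3x³ = −x³. Subtract (−x³)·D = 3x⁶ − 9x⁴ − 5x³. Remainder: −27x⁵ + 15x⁴ + 96x³ − 70x − 25.
Step 2: lead(−27x⁵ + 15x⁴ + 96x³ − 70x − 25) ÷ lead(D) = −27x⁵ ÷ −3x³ = 9x². Subtract (9x²)·D = −27x⁵ + 81x³ + 45x². Remainder: 15x⁴ + 15x³ − 45x² − 70x − 25.
Step 3: lead(15x⁴ + 15x³ − 45x² − 70x − 25) ÷ lead(D) = 15x⁴ ÷ −3x³ = −5x. Subtract (−5x)·D = 15x⁴ − 45x² − 25x. Remainder: 15x³ − 45x − 25.
Step 4: lead(15x³ − 45x − 25) ÷ lead(D) = 15x³ ÷ −3x³ = −5. Subtract (−5)·D = 15x³ − 45x − 25. Remainder: 0.

Q = [-1, 9, -5, -5]; R = [0]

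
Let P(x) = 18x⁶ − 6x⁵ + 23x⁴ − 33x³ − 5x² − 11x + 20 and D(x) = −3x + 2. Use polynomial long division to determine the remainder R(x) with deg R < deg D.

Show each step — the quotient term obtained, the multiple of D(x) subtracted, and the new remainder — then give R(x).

R(x) = 6

Step 1: lead(18x⁶ − 6x⁵ + 23x⁴ − 33x³ − 5x² − 11x + 20) ÷ lead(D) = 18x⁶ ÷ −3x = −6x⁵. Subtract (−6x⁵)·D = 18x⁶ − 12x⁵. Remainder: 6x⁵ + 23x⁴ − 33x³ − 5x² − 11x + 20.
Step 2: lead(6x⁵ + 23x⁴ − 33x³ − 5x² − 11x + 20) ÷ lead(D) = 6x⁵ ÷ −3x = −2x⁴. Subtract (−2x⁴)·D = 6x⁵ − 4x⁴. Remainder: 27x⁴ − 33x³ − 5x² − 11x + 20.
Step 3: lead(27x⁴ − 33x³ − 5x² − 11x + 20) ÷ lead(D) = 27x⁴ ÷ −3x = −9x³. Subtract (−9x³)·D = 27x⁴ − 18x³. Remainder: −15x³ − 5x² − 11x + 20.
Step 4: lead(−15x³ − 5x² − 11x + 20) ÷ lead(D) = −15x³ ÷ −3x = 5x². Subtract (5x²)·D = −15x³ + 10x². Remainder: −15x² − 11x + 20.
Step 5: lead(−15x² − 11x + 20) ÷ lead(D) = −15x² ÷ −3x = 5x. Subtract (5x)·D = −15x² + 10x. Remainder: −21x + 20.
Step 6: lead(−21x + 20) ÷ lead(D) = −21x ÷ −3x = 7. Subtract (7)·D = −21x + 14. Remainder: 6.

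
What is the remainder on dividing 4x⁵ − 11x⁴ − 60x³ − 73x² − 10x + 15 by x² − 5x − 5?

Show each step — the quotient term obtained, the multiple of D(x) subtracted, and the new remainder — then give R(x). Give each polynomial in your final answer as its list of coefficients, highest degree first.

R = [0]

Step 1: lead(4x⁵ − 11x⁴ − 60x³ − 73x² − 10x + 15) ÷ lead(D) = 4x⁵ ÷ x² = 4x³. Subtract (4x³)·D = 4x⁵ − 20x⁴ − 20x³. Remainder: 9x⁴ − 40x³ − 73x² − 10x + 15.
Step 2: lead(9x⁴ − 40x³ − 73x² − 10x + 15) ÷ lead(D) = 9x⁴ ÷ x² = 9x². Subtract (9x²)·D = 9x⁴ − 45x³ − 45x². Remainder: 5x³ − 28x² − 10x + 15.
Step 3: lead(5x³ − 28x² − 10x + 15) ÷ lead(D) = 5x³ ÷ x² = 5x. Subtract (5x)·D = 5x³ − 25x² − 25x. Remainder: −3x² + 15x + 15.
Step 4: lead(−3x² + 15x + 15) ÷ lead(D) = −3x² ÷ x² = −3. Subtract (−3)·D = −3x² + 15x + 15. Remainder: 0.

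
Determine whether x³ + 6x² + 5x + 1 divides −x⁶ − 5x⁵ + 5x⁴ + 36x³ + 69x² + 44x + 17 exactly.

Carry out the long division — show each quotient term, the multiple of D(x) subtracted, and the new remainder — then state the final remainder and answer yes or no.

Step 1: lead(−x⁶ − 5x⁵ + 5x⁴ + 36x³ + 69x² + 44x + 17) ÷ lead(D) = −x⁶ ÷ x³ = −x³. Subtract (−x³)·D = −x⁶ − 6x⁵ − 5x⁴ − x³. Remainder: x⁵ + 10x⁴ + 37x³ + 69x² + 44x + 17.
Step 2: lead(x⁵ + 10x⁴ + 37x³ + 69x² + 44x + 17) ÷ lead(D) = x⁵ ÷ x³ = x². Subtract (x²)·D = x⁵ + 6x⁴ + 5x³ + x². Remainder: 4x⁴ + 32x³ + 68x² + 44x + 17.
Step 3: lead(4x⁴ + 32x³ + 68x² + 44x + 17) ÷ lead(D) = 4x⁴ ÷ x³ = 4x. Subtract (4x)·D = 4x⁴ + 24x³ + 20x² + 4x. Remainder: 8x³ + 48x² + 40x + 17.
Step 4: lead(8x³ + 48x² + 40x + 17) ÷ lead(D) = 8x³ ÷ x³ = 8. Subtract (8)·D = 8x³ + 48x² + 40x + 8. Remainder: 9.

R(x) = 9, so D(x) is not a factor of P(x). no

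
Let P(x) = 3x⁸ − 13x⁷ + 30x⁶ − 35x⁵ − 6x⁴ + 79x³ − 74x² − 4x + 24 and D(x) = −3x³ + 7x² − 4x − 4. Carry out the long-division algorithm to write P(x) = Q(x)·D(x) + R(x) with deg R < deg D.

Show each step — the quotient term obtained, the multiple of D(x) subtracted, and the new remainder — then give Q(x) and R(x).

Step 1: lead(3x⁸ − 13x⁷ + 30x⁶ − 35x⁵ − 6x⁴ + 79x³ − 74x² − 4x + 24) ÷ lead(D) = 3x⁸ ÷ −3x³ = −x⁵. Subtract (−x⁵)·D = 3x⁸ − 7x⁷ + 4x⁶ + 4x⁵. Remainder: −6x⁷ + 26x⁶ − 39x⁵ − 6x⁴ + 79x³ − 74x² − 4x + 24.
Step 2: lead(−6x⁷ + 26x⁶ − 39x⁵ − 6x⁴ + 79x³ − 74x² − 4x + 24) ÷ lead(D) = −6x⁷ ÷ −3x³ = 2x⁴. Subtract (2x⁴)·D = −6x⁷ + 14x⁶ − 8x⁵ − 8x⁴. Remainder: 12x⁶ − 31x⁵ + 2x⁴ + 79x³ − 74x² − 4x + 24.
Step 3: lead(12x⁶ − 31x⁵ + 2x⁴ + 79x³ − 74x² − 4x + 24) ÷ lead(D) = 12x⁶ ÷ −3x³ = −4x³. Subtract (−4x³)·D = 12x⁶ − 28x⁵ + 16x⁴ + 16x³. Remainder: −3x⁵ − 14x⁴ + 63x³ − 74x² − 4x + 24.
Step 4: lead(−3x⁵ − 14x⁴ + 63x³ − 74x² − 4x + 24) ÷ lead(D) = −3x⁵ ÷ −3x³ = x². Subtract (x²)·D = −3x⁵ + 7x⁴ − 4x³ − 4x². Remainder: −21x⁴ + 67x³ − 70x² − 4x + 24.
Step 5: lead(−21x⁴ + 67x³ − 70x² − 4x + 24) ÷ lead(D) = −21x⁴ ÷ −3x³ = 7x. Subtract (7x)·D = −21x⁴ + 49x³ − 28x² − 28x. Remainder: 18x³ − 42x² + 24x + 24.
Step 6: lead(18x³ − 42x² + 24x + 24) ÷ lead(D) = 18x³ ÷ −3x³ = −6. Subtract (−6)·D = 18x³ − 42x² + 24x + 24. Remainder: 0.

Q(x) = −x⁵ + 2x⁴ − 4x³ + x² + 7x − 6; R(x) = 0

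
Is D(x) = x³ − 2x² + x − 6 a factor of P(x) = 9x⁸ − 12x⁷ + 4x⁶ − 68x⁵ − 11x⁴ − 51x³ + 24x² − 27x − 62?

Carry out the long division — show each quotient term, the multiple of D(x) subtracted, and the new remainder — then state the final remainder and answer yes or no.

R(x) = −8, so D(x) is not a factor of P(x). no

Step 1: lead(9x⁸ − 12x⁷ + 4x⁶ − 68x⁵ − 11x⁴ − 51x³ + 24x² − 27x − 62) ÷ lead(D) = 9x⁸ ÷ x³ = 9x⁵. Subtract (9x⁵)·D = 9x⁸ − 18x⁷ + 9x⁶ − 54x⁵. Remainder: 6x⁷ − 5x⁶ − 14x⁵ − 11x⁴ − 51x³ + 24x² − 27x − 62.
Step 2: lead(6x⁷ − 5x⁶ − 14x⁵ − 11x⁴ − 51x³ + 24x² − 27x − 62) ÷ lead(D) = 6x⁷ ÷ x³ = 6x⁴. Subtract (6x⁴)·D = 6x⁷ − 12x⁶ + 6x⁵ − 36x⁴. Remainder: 7x⁶ − 20x⁵ + 25x⁴ − 51x³ + 24x² − 27x − 62.
Step 3: lead(7x⁶ − 20x⁵ + 25x⁴ − 51x³ + 24x² − 27x − 62) ÷ lead(D) = 7x⁶ ÷ x³ = 7x³. Subtract (7x³)·D = 7x⁶ − 14x⁵ + 7x⁴ − 42x³. Remainder: −6x⁵ + 18x⁴ − 9x³ + 24x² − 27x − 62.
Step 4: lead(−6x⁵ + 18x⁴ − 9x³ + 24x² − 27x − 62) ÷ lead(D) = −6x⁵ ÷ x³ = −6x². Subtract (−6x²)·D = −6x⁵ + 12x⁴ − 6x³ + 36x². Remainder: 6x⁴ − 3x³ − 12x² − 27x − 62.
Step 5: lead(6x⁴ − 3x³ − 12x² − 27x − 62) ÷ lead(D) = 6x⁴ ÷ x³ = 6x. Subtract (6x)·D = 6x⁴ − 12x³ + 6x² − 36x. Remainder: 9x³ − 18x² + 9x − 62.
Step 6: lead(9x³ − 18x² + 9x − 62) ÷ lead(D) = 9x³ ÷ x³ = 9. Subtract (9)·D = 9x³ − 18x² + 9x − 54. Remainder: −8.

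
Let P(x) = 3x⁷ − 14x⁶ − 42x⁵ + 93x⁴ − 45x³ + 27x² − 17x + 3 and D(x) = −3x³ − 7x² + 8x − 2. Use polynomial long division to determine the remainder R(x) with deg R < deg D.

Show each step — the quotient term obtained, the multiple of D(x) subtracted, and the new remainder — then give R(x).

Step 1: lead(3x⁷ − 14x⁶ − 42x⁵ + 93x⁴ − 45x³ + 27x² − 17x + 3) ÷ lead(D) = 3x⁷ ÷ −3x³ = −x⁴. Subtract (−x⁴)·D = 3x⁷ + 7x⁶ − 8x⁵ + 2x⁴. Remainder: −21x⁶ − 34x⁵ + 91x⁴ − 45x³ + 27x² − 17x + 3.
Step 2: lead(−21x⁶ − 34x⁵ + 91x⁴ − 45x³ + 27x² − 17x + 3) ÷ lead(D) = −21x⁶ ÷ −3x³ = 7x³. Subtract (7x³)·D = −21x⁶ − 49x⁵ + 56x⁴ − 14x³. Remainder: 15x⁵ + 35x⁴ − 31x³ + 27x² − 17x + 3.
Step 3: lead(15x⁵ + 35x⁴ − 31x³ + 27x² − 17x + 3) ÷ lead(D) = 15x⁵ ÷ −3x³ = −5x². Subtract (−5x²)·D = 15x⁵ + 35x⁴ − 40x³ + 10x². Remainder: 9x³ + 17x² − 17x + 3.
Step 4: lead(9x³ + 17x² − 17x + 3) ÷ lead(D) = 9x³ ÷ −3x³ = −3. Subtract (−3)·D = 9x³ + 21x² − 24x + 6. Remainder: −4x² + 7x − 3.

R(x) = −4x² + 7x − 3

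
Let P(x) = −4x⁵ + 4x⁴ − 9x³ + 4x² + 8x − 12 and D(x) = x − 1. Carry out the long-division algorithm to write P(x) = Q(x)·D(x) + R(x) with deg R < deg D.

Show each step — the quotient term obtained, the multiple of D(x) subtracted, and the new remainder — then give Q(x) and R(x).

Step 1: lead(−4x⁵ + 4x⁴ − 9x³ + 4x² + 8x − 12) ÷ lead(D) = −4x⁵ ÷ x = −4x⁴. Subtract (−4x⁴)·D = −4x⁵ + 4x⁴. Remainder: −9x³ + 4x² + 8x − 12.
Step 2: lead(−9x³ + 4x² + 8x − 12) ÷ lead(D) = −9x³ ÷ x = −9x². Subtract (−9x²)·D = −9x³ + 9x². Remainder: −5x² + 8x − 12.
Step 3: lead(−5x² + 8x − 12) ÷ lead(D) = −5x² ÷ x = −5x. Subtract (−5x)·D = −5x² + 5x. Remainder: 3x − 12.
Step 4: lead(3x − 12) ÷ lead(D) = 3x ÷ x = 3. Subtract (3)·D = 3x − 3. Remainder: −9.

Q(x) = −4x⁴ − 9x² − 5x + 3; R(x) = −9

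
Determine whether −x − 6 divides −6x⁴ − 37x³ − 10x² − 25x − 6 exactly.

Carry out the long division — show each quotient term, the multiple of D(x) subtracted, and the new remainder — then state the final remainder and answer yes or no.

R(x) = 0, so D(x) is a factor of P(x). yes

Step 1: lead(−6x⁴ − 37x³ − 10x² − 25x − 6) ÷ lead(D) = −6x⁴ ÷ −x = 6x³. Subtract (6x³)·D = −6x⁴ − 36x³. Remainder: −x³ − 10x² − 25x − 6.
Step 2: lead(−x³ − 10x² − 25x − 6) ÷ lead(D) = −x³ ÷ −x = x². Subtract (x²)·D = −x³ − 6x². Remainder: −4x² − 25x − 6.
Step 3: lead(−4x² − 25x − 6) ÷ lead(D) = −4x² ÷ −x = 4x. Subtract (4x)·D = −4x² − 24x. Remainder: −x − 6.
Step 4: lead(−x − 6) ÷ lead(D) = −x ÷ −x = 1. Subtract (1)·D = −x − 6. Remainder: 0.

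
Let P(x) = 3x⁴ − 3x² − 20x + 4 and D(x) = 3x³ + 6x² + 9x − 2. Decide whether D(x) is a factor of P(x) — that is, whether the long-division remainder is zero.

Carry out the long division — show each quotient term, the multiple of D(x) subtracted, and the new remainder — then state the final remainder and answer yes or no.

R(x) = 0, so D(x) is a factor of P(x). yes

Step 1: lead(3x⁴ − 3x² − 20x + 4) ÷ lead(D) = 3x⁴ ÷ 3x³ = x. Subtract (x)·D = 3x⁴ + 6x³ + 9x² − 2x. Remainder: −6x³ − 12x² − 18x + 4.
Step 2: lead(−6x³ − 12x² − 18x + 4) ÷ lead(D) = −6x³ ÷ 3x³ = −2. Subtract (−2)·D = −6x³ − 12x² − 18x + 4. Remainder: 0.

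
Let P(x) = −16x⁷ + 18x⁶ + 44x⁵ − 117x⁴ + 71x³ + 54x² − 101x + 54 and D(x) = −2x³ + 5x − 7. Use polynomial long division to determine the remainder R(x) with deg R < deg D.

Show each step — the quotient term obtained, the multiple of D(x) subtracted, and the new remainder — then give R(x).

Step 1: lead(−16x⁷ + 18x⁶ + 44x⁵ − 117x⁴ + 71x³ + 54x² − 101x + 54) ÷ lead(D) = −16x⁷ ÷ −2x³ = 8x⁴. Subtract (8x⁴)·D = −16x⁷ + 40x⁵ − 56x⁴. Remainder: 18x⁶ + 4x⁵ − 61x⁴ + 71x³ + 54x² − 101x + 54.
Step 2: lead(18x⁶ + 4x⁵ − 61x⁴ + 71x³ + 54x² − 101x + 54) ÷ lead(D) = 18x⁶ ÷ −2x³ = −9x³. Subtract (−9x³)·D = 18x⁶ − 45x⁴ + 63x³. Remainder: 4x⁵ − 16x⁴ + 8x³ + 54x² − 101x + 54.
Step 3: lead(4x⁵ − 16x⁴ + 8x³ + 54x² − 101x + 54) ÷ lead(D) = 4x⁵ ÷ −2x³ = −2x². Subtract (−2x²)·D = 4x⁵ − 10x³ + 14x². Remainder: −16x⁴ + 18x³ + 40x² − 101x + 54.
Step 4: lead(−16x⁴ + 18x³ + 40x² − 101x + 54) ÷ lead(D) = −16x⁴ ÷ −2x³ = 8x. Subtract (8x)·D = −16x⁴ + 40x² − 56x. Remainder: 18x³ − 45x + 54.
Step 5: lead(18x³ − 45x + 54) ÷ lead(D) = 18x³ ÷ −2x³ = −9. Subtract (−9)·D = 18x³ − 45x + 63. Remainder: −9.

R(x) = −9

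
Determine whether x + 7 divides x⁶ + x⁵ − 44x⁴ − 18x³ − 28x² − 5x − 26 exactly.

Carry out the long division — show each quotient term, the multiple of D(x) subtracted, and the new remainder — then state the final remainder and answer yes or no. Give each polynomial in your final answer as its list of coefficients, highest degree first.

Step 1: lead(x⁶ + x⁵ − 44x⁴ − 18x³ − 28x² − 5x − 26) ÷ lead(D) = x⁶ ÷ x = x⁵. Subtract (x⁵)·D = x⁶ + 7x⁵. Remainder: −6x⁵ − 44x⁴ − 18x³ − 28x² − 5x − 26.
Step 2: lead(−6x⁵ − 44x⁴ − 18x³ − 28x² − 5x − 26) ÷ lead(D) = −6x⁵ ÷ x = −6x⁴. Subtract (−6x⁴)·D = −6x⁵ − 42x⁴. Remainder: −2x⁴ − 18x³ − 28x² − 5x − 26.
Step 3: lead(−2x⁴ − 18x³ − 28x² − 5x − 26) ÷ lead(D) = −2x⁴ ÷ x = −2x³. Subtract (−2x³)·D = −2x⁴ − 14x³. Remainder: −4x³ − 28x² − 5x − 26.
Step 4: lead(−4x³ − 28x² − 5x − 26) ÷ lead(D) = −4x³ ÷ x = −4x². Subtract (−4x²)·D = −4x³ − 28x². Remainder: −5x − 26.
Step 5: lead(−5x − 26) ÷ lead(D) = −5x ÷ x = −5. Subtract (−5)·D = −5x − 35. Remainder: 9.

R = [9], so D(x) is not a factor of P(x). no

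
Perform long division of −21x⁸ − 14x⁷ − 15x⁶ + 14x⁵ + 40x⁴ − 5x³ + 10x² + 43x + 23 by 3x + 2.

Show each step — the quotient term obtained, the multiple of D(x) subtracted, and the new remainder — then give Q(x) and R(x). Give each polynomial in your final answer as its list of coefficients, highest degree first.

Step 1: lead(−21x⁸ − 14x⁷ − 15x⁶ + 14x⁵ + 40x⁴ − 5x³ + 10x² + 43x + 23) ÷ lead(D) = −21x⁸ ÷ 3x = −7x⁷. Subtract (−7x⁷)·D = −21x⁸ − 14x⁷. Remainder: −15x⁶ + 14x⁵ + 40x⁴ − 5x³ + 10x² + 43x + 23.
Step 2: lead(−15x⁶ + 14x⁵ + 40x⁴ − 5x³ + 10x² + 43x + 23) ÷ lead(D) = −15x⁶ ÷ 3x = −5x⁵. Subtract (−5x⁵)·D = −15x⁶ − 10x⁵. Remainder: 24x⁵ + 40x⁴ − 5x³ + 10x² + 43x + 23.
Step 3: lead(24x⁵ + 40x⁴ − 5x³ + 10x² + 43x + 23) ÷ lead(D) = 24x⁵ ÷ 3x = 8x⁴. Subtract (8x⁴)·D = 24x⁵ + 16x⁴. Remainder: 24x⁴ − 5x³ + 10x² + 43x + 23.
Step 4: lead(24x⁴ − 5x³ + 10x² + 43x + 23) ÷ lead(D) = 24x⁴ ÷ 3x = 8x³. Subtract (8x³)·D = 24x⁴ + 16x³. Remainder: −21x³ + 10x² + 43x + 23.
Step 5: lead(−21x³ + 10x² + 43x + 23) ÷ lead(D) = −21x³ ÷ 3x = −7x². Subtract (−7x²)·D = −21x³ − 14x². Remainder: 24x² + 43x + 23.
Step 6: lead(24x² + 43x + 23) ÷ lead(D) = 24x² ÷ 3x = 8x. Subtract (8x)·D = 24x² + 16x. Remainder: 27x + 23.
Step 7: lead(27x + 23) ÷ lead(D) = 27x ÷ 3x = 9. Subtract (9)·D = 27x + 18. Remainder: 5.

Q = [-7, 0, -5, 8, 8, -7, 8, 9]; R = [5]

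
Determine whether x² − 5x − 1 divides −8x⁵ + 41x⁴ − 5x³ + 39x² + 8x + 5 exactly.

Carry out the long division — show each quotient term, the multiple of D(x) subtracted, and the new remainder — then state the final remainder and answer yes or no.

R(x) = 5, so D(x) is not a factor of P(x). no

Step 1: lead(−8x⁵ + 41x⁴ − 5x³ + 39x² + 8x + 5) ÷ lead(D) = −8x⁵ ÷ x² = −8x³. Subtract (−8x³)·D = −8x⁵ + 40x⁴ + 8x³. Remainder: x⁴ − 13x³ + 39x² + 8x + 5.
Step 2: lead(x⁴ − 13x³ + 39x² + 8x + 5) ÷ lead(D) = x⁴ ÷ x² = x². Subtract (x²)·D = x⁴ − 5x³ − x². Remainder: −8x³ + 40x² + 8x + 5.
Step 3: lead(−8x³ + 40x² + 8x + 5) ÷ lead(D) = −8x³ ÷ x² = −8x. Subtract (−8x)·D = −8x³ + 40x² + 8x. Remainder: 5.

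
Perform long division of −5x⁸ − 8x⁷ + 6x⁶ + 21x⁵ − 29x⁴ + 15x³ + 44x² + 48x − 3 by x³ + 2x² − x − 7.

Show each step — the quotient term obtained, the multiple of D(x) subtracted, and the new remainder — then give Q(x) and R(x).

Q(x) = −5x⁵ + 2x⁴ − 3x³ − 6x² − 6x; R(x) = −4x² + 6x − 3

Step 1: lead(−5x⁸ − 8x⁷ + 6x⁶ + 21x⁵ − 29x⁴ + 15x³ + 44x² + 48x − 3) ÷ lead(D) = −5x⁸ ÷ x³ = −5x⁵. Subtract (−5x⁵)·D = −5x⁸ − 10x⁷ + 5x⁶ + 35x⁵. Remainder: 2x⁷ + x⁶ − 14x⁵ − 29x⁴ + 15x³ + 44x² + 48x − 3.
Step 2: lead(2x⁷ + x⁶ − 14x⁵ − 29x⁴ + 15x³ + 44x² + 48x − 3) ÷ lead(D) = 2x⁷ ÷ x³ = 2x⁴. Subtract (2x⁴)·D = 2x⁷ + 4x⁶ − 2x⁵ − 14x⁴. Remainder: −3x⁶ − 12x⁵ − 15x⁴ + 15x³ + 44x² + 48x − 3.
Step 3: lead(−3x⁶ − 12x⁵ − 15x⁴ + 15x³ + 44x² + 48x − 3) ÷ lead(D) = −3x⁶ ÷ x³ = −3x³. Subtract (−3x³)·D = −3x⁶ − 6x⁵ + 3x⁴ + 21x³. Remainder: −6x⁵ − 18x⁴ − 6x³ + 44x² + 48x − 3.
Step 4: lead(−6x⁵ − 18x⁴ − 6x³ + 44x² + 48x − 3) ÷ lead(D) = −6x⁵ ÷ x³ = −6x². Subtract (−6x²)·D = −6x⁵ − 12x⁴ + 6x³ + 42x². Remainder: −6x⁴ − 12x³ + 2x² + 48x − 3.
Step 5: lead(−6x⁴ − 12x³ + 2x² + 48x − 3) ÷ lead(D) = −6x⁴ ÷ x³ = −6x. Subtract (−6x)·D = −6x⁴ − 12x³ + 6x² + 42x. Remainder: −4x² + 6x − 3.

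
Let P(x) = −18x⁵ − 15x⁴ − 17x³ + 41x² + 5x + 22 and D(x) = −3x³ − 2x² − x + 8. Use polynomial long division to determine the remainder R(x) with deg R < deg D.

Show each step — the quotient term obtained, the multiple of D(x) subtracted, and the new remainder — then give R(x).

R(x) = −2

Step 1: lead(−18x⁵ − 15x⁴ − 17x³ + 41x² + 5x + 22) ÷ lead(D) = −18x⁵ ÷ −3x³ = 6x². Subtract (6x²)·D = −18x⁵ − 12x⁴ − 6x³ + 48x². Remainder: −3x⁴ − 11x³ − 7x² + 5x + 22.
Step 2: lead(−3x⁴ − 11x³ − 7x² + 5x + 22) ÷ lead(D) = −3x⁴ ÷ −3x³ = x. Subtract (x)·D = −3x⁴ − 2x³ − x² + 8x. Remainder: −9x³ − 6x² − 3x + 22.
Step 3: lead(−9x³ − 6x² − 3x + 22) ÷ lead(D) = −9x³ ÷ −3x³ = 3. Subtract (3)·D = −9x³ − 6x² − 3x + 24. Remainder: −2.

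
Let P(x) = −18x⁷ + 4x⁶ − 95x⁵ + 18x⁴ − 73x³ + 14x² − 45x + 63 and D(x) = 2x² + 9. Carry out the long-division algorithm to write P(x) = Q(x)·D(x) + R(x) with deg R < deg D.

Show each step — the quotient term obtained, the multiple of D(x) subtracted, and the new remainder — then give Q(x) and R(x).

Q(x) = −9x⁵ + 2x⁴ − 7x³ − 5x + 7; R(x) = 0

Step 1: lead(−18x⁷ + 4x⁶ − 95x⁵ + 18x⁴ − 73x³ + 14x² − 45x + 63) ÷ lead(D) = −18x⁷ ÷ 2x² = −9x⁵. Subtract (−9x⁵)·D = −18x⁷ − 81x⁵. Remainder: 4x⁶ − 14x⁵ + 18x⁴ − 73x³ + 14x² − 45x + 63.
Step 2: lead(4x⁶ − 14x⁵ + 18x⁴ − 73x³ + 14x² − 45x + 63) ÷ lead(D) = 4x⁶ ÷ 2x² = 2x⁴. Subtract (2x⁴)·D = 4x⁶ + 18x⁴. Remainder: −14x⁵ − 73x³ + 14x² − 45x + 63.
Step 3: lead(−14x⁵ − 73x³ + 14x² − 45x + 63) ÷ lead(D) = −14x⁵ ÷ 2x² = −7x³. Subtract (−7x³)·D = −14x⁵ − 63x³. Remainder: −10x³ + 14x² − 45x + 63.
Step 4: lead(−10x³ + 14x² − 45x + 63) ÷ lead(D) = −10x³ ÷ 2x² = −5x. Subtract (−5x)·D = −10x³ − 45x. Remainder: 14x² + 63.
Step 5: lead(14x² + 63) ÷ lead(D) = 14x² ÷ 2x² = 7. Subtract (7)·D = 14x² + 63. Remainder: 0.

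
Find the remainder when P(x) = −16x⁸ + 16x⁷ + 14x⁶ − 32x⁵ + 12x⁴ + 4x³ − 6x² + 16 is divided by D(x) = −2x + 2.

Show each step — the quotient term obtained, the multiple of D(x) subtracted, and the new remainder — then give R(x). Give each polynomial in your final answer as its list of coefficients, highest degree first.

R = [8]

Step 1: lead(−16x⁸ + 16x⁷ + 14x⁶ − 32x⁵ + 12x⁴ + 4x³ − 6x² + 16) ÷ lead(D) = −16x⁸ ÷ −2x = 8x⁷. Subtract (8x⁷)·D = −16x⁸ + 16x⁷. Remainder: 14x⁶ − 32x⁵ + 12x⁴ + 4x³ − 6x² + 16.
Step 2: lead(14x⁶ − 32x⁵ + 12x⁴ + 4x³ − 6x² + 16) ÷ lead(D) = 14x⁶ ÷ −2x = −7x⁵. Subtract (−7x⁵)·D = 14x⁶ − 14x⁵. Remainder: −18x⁵ + 12x⁴ + 4x³ − 6x² + 16.
Step 3: lead(−18x⁵ + 12x⁴ + 4x³ − 6x² + 16) ÷ lead(D) = −18x⁵ ÷ −2x = 9x⁴. Subtract (9x⁴)·D = −18x⁵ + 18x⁴. Remainder: −6x⁴ + 4x³ − 6x² + 16.
Step 4: lead(−6x⁴ + 4x³ − 6x² + 16) ÷ lead(D) = −6x⁴ ÷ −2x = 3x³. Subtract (3x³)·D = −6x⁴ + 6x³. Remainder: −2x³ − 6x² + 16.
Step 5: lead(−2x³ − 6x² + 16) ÷ lead(D) = −2x³ ÷ −2x = x². Subtract (x²)·D = −2x³ + 2x². Remainder: −8x² + 16.
Step 6: lead(−8x² + 16) ÷ lead(D) = −8x² ÷ −2x = 4x. Subtract (4x)·D = −8x² + 8x. Remainder: −8x + 16.
Step 7: lead(−8x + 16) ÷ lead(D) = −8x ÷ −2x = 4. Subtract (4)·D = −8x + 8. Remainder: 8.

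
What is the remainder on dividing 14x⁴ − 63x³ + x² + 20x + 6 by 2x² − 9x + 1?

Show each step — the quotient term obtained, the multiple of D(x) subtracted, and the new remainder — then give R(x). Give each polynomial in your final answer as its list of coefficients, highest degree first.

Step 1: lead(14x⁴ − 63x³ + x² + 20x + 6) ÷ lead(D) = 14x⁴ ÷ 2x² = 7x². Subtract (7x²)·D = 14x⁴ − 63x³ + 7x². Remainder: −6x² + 20x + 6.
Step 2: lead(−6x² + 20x + 6) ÷ lead(D) = −6x² ÷ 2x² = −3. Subtract (−3)·D = −6x² + 27x − 3. Remainder: −7x + 9.

R = [-7, 9]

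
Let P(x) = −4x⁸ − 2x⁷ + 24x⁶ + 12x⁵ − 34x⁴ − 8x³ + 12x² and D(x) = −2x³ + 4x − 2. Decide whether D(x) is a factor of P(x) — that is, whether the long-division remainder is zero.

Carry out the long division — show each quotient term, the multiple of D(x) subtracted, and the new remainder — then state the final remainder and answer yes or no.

R(x) = 0, so D(x) is a factor of P(x). yes

Step 1: lead(−4x⁸ − 2x⁷ + 24x⁶ + 12x⁵ − 34x⁴ − 8x³ + 12x²) ÷ lead(D) = −4x⁸ ÷ −2x³ = 2x⁵. Subtract (2x⁵)·D = −4x⁸ + 8x⁶ − 4x⁵. Remainder: −2x⁷ + 16x⁶ + 16x⁵ − 34x⁴ − 8x³ + 12x².
Step 2: lead(−2x⁷ + 16x⁶ + 16x⁵ − 34x⁴ − 8x³ + 12x²) ÷ lead(D) = −2x⁷ ÷ −2x³ = x⁴. Subtract (x⁴)·D = −2x⁷ + 4x⁵ − 2x⁴. Remainder: 16x⁶ + 12x⁵ − 32x⁴ − 8x³ + 12x².
Step 3: lead(16x⁶ + 12x⁵ − 32x⁴ − 8x³ + 12x²) ÷ lead(D) = 16x⁶ ÷ −2x³ = −8x³. Subtract (−8x³)·D = 16x⁶ − 32x⁴ + 16x³. Remainder: 12x⁵ − 24x³ + 12x².
Step 4: lead(12x⁵ − 24x³ + 12x²) ÷ lead(D) = 12x⁵ ÷ −2x³ = −6x². Subtract (−6x²)·D = 12x⁵ − 24x³ + 12x². Remainder: 0.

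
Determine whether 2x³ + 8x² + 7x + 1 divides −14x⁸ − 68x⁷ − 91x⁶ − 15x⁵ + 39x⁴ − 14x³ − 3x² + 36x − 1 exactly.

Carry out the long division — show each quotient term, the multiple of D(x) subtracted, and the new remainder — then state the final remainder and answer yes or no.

R(x) = 2x − 7, so D(x) is not a factor of P(x). no

Step 1: lead(−14x⁸ − 68x⁷ − 91x⁶ − 15x⁵ + 39x⁴ − 14x³ − 3x² + 36x − 1) ÷ lead(D) = −14x⁸ ÷ 2x³ = −7x⁵. Subtract (−7x⁵)·D = −14x⁸ − 56x⁷ − 49x⁶ − 7x⁵. Remainder: −12x⁷ − 42x⁶ − 8x⁵ + 39x⁴ − 14x³ − 3x² + 36x − 1.
Step 2: lead(−12x⁷ − 42x⁶ − 8x⁵ + 39x⁴ − 14x³ − 3x² + 36x − 1) ÷ lead(D) = −12x⁷ ÷ 2x³ = −6x⁴. Subtract (−6x⁴)·D = −12x⁷ − 48x⁶ − 42x⁵ − 6x⁴. Remainder: 6x⁶ + 34x⁵ + 45x⁴ − 14x³ − 3x² + 36x − 1.
Step 3: lead(6x⁶ + 34x⁵ + 45x⁴ − 14x³ − 3x² + 36x − 1) ÷ lead(D) = 6x⁶ ÷ 2x³ = 3x³. Subtract (3x³)·D = 6x⁶ + 24x⁵ + 21x⁴ + 3x³. Remainder: 10x⁵ + 24x⁴ − 17x³ − 3x² + 36x − 1.
Step 4: lead(10x⁵ + 24x⁴ − 17x³ − 3x² + 36x − 1) ÷ lead(D) = 10x⁵ ÷ 2x³ = 5x². Subtract (5x²)·D = 10x⁵ + 40x⁴ + 35x³ + 5x². Remainder: −16x⁴ − 52x³ − 8x² + 36x − 1.
Step 5: lead(−16x⁴ − 52x³ − 8x² + 36x − 1) ÷ lead(D) = −16x⁴ ÷ 2x³ = −8x. Subtract (−8x)·D = −16x⁴ − 64x³ − 56x² − 8x. Remainder: 12x³ + 48x² + 44x − 1.
Step 6: lead(12x³ + 48x² + 44x − 1) ÷ lead(D) = 12x³ ÷ 2x³ = 6. Subtract (6)·D = 12x³ + 48x² + 42x + 6. Remainder: 2x − 7.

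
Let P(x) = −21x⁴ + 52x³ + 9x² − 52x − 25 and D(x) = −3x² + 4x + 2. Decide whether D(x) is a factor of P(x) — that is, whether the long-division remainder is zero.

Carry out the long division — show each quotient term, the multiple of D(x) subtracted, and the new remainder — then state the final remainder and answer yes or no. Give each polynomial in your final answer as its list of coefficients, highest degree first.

R = [-7], so D(x) is not a factor of P(x). no

Step 1: lead(−21x⁴ + 52x³ + 9x² − 52x − 25) ÷ lead(D) = −21x⁴ ÷ −3x² = 7x². Subtract (7x²)·D = −21x⁴ + 28x³ + 14x². Remainder: 24x³ − 5x² − 52x − 25.
Step 2: lead(24x³ − 5x² − 52x − 25) ÷ lead(D) = 24x³ ÷ −3x² = −8x. Subtract (−8x)·D = 24x³ − 32x² − 16x. Remainder: 27x² − 36x − 25.
Step 3: lead(27x² − 36x − 25) ÷ lead(D) = 27x² ÷ −3x² = −9. Subtract (−9)·D = 27x² − 36x − 18. Remainder: −7.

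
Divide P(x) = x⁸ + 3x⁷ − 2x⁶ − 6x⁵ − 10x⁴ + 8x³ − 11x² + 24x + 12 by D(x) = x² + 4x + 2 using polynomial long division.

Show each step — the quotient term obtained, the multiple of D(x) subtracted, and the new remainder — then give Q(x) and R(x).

Step 1: lead(x⁸ + 3x⁷ − 2x⁶ − 6x⁵ − 10x⁴ + 8x³ − 11x² + 24x + 12) ÷ lead(D) = x⁸ ÷ x² = x⁶. Subtract (x⁶)·D = x⁸ + 4x⁷ + 2x⁶. Remainder: −x⁷ − 4x⁶ − 6x⁵ − 10x⁴ + 8x³ − 11x² + 24x + 12.
Step 2: lead(−x⁷ − 4x⁶ − 6x⁵ − 10x⁴ + 8x³ − 11x² + 24x + 12) ÷ lead(D) = −x⁷ ÷ x² = −x⁵. Subtract (−x⁵)·D = −x⁷ − 4x⁶ − 2x⁵. Remainder: −4x⁵ − 10x⁴ + 8x³ − 11x² + 24x + 12.
Step 3: lead(−4x⁵ − 10x⁴ + 8x³ − 11x² + 24x + 12) ÷ lead(D) = −4x⁵ ÷ x² = −4x³. Subtract (−4x³)·D = −4x⁵ − 16x⁴ − 8x³. Remainder: 6x⁴ + 16x³ − 11x² + 24x + 12.
Step 4: lead(6x⁴ + 16x³ − 11x² + 24x + 12) ÷ lead(D) = 6x⁴ ÷ x² = 6x². Subtract (6x²)·D = 6x⁴ + 24x³ + 12x². Remainder: −8x³ − 23x² + 24x + 12.
Step 5: lead(−8x³ − 23x² + 24x + 12) ÷ lead(D) = −8x³ ÷ x² = −8x. Subtract (−8x)·D = −8x³ − 32x² − 16x. Remainder: 9x² + 40x + 12.
Step 6: lead(9x² + 40x + 12) ÷ lead(D) = 9x² ÷ x² = 9. Subtract (9)·D = 9x² + 36x + 18. Remainder: 4x − 6.

Q(x) = x⁶ − x⁵ − 4x³ + 6x² − 8x + 9; R(x) = 4x − 6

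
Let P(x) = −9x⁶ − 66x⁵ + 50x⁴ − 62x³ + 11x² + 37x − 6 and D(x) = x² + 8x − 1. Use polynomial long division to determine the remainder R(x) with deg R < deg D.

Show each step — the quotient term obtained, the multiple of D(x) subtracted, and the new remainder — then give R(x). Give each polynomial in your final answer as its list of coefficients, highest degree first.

R = [5, -2]

Step 1: lead(−9x⁶ − 66x⁵ + 50x⁴ − 62x³ + 11x² + 37x − 6) ÷ lead(D) = −9x⁶ ÷ x² = −9x⁴. Subtract (−9x⁴)·D = −9x⁶ − 72x⁵ + 9x⁴. Remainder: 6x⁵ + 41x⁴ − 62x³ + 11x² + 37x − 6.
Step 2: lead(6x⁵ + 41x⁴ − 62x³ + 11x² + 37x − 6) ÷ lead(D) = 6x⁵ ÷ x² = 6x³. Subtract (6x³)·D = 6x⁵ + 48x⁴ − 6x³. Remainder: −7x⁴ − 56x³ + 11x² + 37x − 6.
Step 3: lead(−7x⁴ − 56x³ + 11x² + 37x − 6) ÷ lead(D) = −7x⁴ ÷ x² = −7x². Subtract (−7x²)·D = −7x⁴ − 56x³ + 7x². Remainder: 4x² + 37x − 6.
Step 4: lead(4x² + 37x − 6) ÷ lead(D) = 4x² ÷ x² = 4. Subtract (4)·D = 4x² + 32x − 4. Remainder: 5x − 2.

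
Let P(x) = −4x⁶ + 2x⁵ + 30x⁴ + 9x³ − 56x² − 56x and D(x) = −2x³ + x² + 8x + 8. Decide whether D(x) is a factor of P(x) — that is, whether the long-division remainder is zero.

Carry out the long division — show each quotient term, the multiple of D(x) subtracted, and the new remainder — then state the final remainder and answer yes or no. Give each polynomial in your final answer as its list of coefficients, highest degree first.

Step 1: lead(−4x⁶ + 2x⁵ + 30x⁴ + 9x³ − 56x² − 56x) ÷ lead(D) = −4x⁶ ÷ −2x³ = 2x³. Subtract (2x³)·D = −4x⁶ + 2x⁵ + 16x⁴ + 16x³. Remainder: 14x⁴ − 7x³ − 56x² − 56x.
Step 2: lead(14x⁴ − 7x³ − 56x² − 56x) ÷ lead(D) = 14x⁴ ÷ −2x³ = −7x. Subtract (−7x)·D = 14x⁴ − 7x³ − 56x² − 56x. Remainder: 0.

R = [0], so D(x) is a factor of P(x). yes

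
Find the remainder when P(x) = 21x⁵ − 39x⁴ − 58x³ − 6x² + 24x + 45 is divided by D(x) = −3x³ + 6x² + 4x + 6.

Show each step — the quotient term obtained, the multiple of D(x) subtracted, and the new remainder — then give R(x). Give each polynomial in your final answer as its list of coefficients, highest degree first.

R = [-8, -2, -3]

Step 1: lead(21x⁵ − 39x⁴ − 58x³ − 6x² + 24x + 45) ÷ lead(D) = 21x⁵ ÷ −3x³ = −7x². Subtract (−7x²)·D = 21x⁵ − 42x⁴ − 28x³ − 42x². Remainder: 3x⁴ − 30x³ + 36x² + 24x + 45.
Step 2: lead(3x⁴ − 30x³ + 36x² + 24x + 45) ÷ lead(D) = 3x⁴ ÷ −3x³ = −x. Subtract (−x)·D = 3x⁴ − 6x³ − 4x² − 6x. Remainder: −24x³ + 40x² + 30x + 45.
Step 3: lead(−24x³ + 40x² + 30x + 45) ÷ lead(D) = −24x³ ÷ −3x³ = 8. Subtract (8)·D = −24x³ + 48x² + 32x + 48. Remainder: −8x² − 2x − 3.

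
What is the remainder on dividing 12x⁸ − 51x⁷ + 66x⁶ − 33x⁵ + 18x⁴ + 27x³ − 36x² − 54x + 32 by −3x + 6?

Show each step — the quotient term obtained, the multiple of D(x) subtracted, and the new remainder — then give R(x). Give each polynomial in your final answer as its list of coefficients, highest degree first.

Step 1: lead(12x⁸ − 51x⁷ + 66x⁶ − 33x⁵ + 18x⁴ + 27x³ − 36x² − 54x + 32) ÷ lead(D) = 12x⁸ ÷ −3x = −4x⁷. Subtract (−4x⁷)·D = 12x⁸ − 24x⁷. Remainder: −27x⁷ + 66x⁶ − 33x⁵ + 18x⁴ + 27x³ − 36x² − 54x + 32.
Step 2: lead(−27x⁷ + 66x⁶ − 33x⁵ + 18x⁴ + 27x³ − 36x² − 54x + 32) ÷ lead(D) = −27x⁷ ÷ −3x = 9x⁶. Subtract (9x⁶)·D = −27x⁷ + 54x⁶. Remainder: 12x⁶ − 33x⁵ + 18x⁴ + 27x³ − 36x² − 54x + 32.
Step 3: lead(12x⁶ − 33x⁵ + 18x⁴ + 27x³ − 36x² − 54x + 32) ÷ lead(D) = 12x⁶ ÷ −3x = −4x⁵. Subtract (−4x⁵)·D = 12x⁶ − 24x⁵. Remainder: −9x⁵ + 18x⁴ + 27x³ − 36x² − 54x + 32.
Step 4: lead(−9x⁵ + 18x⁴ + 27x³ − 36x² − 54x + 32) ÷ lead(D) = −9x⁵ ÷ −3x = 3x⁴. Subtract (3x⁴)·D = −9x⁵ + 18x⁴. Remainder: 27x³ − 36x² − 54x + 32.
Step 5: lead(27x³ − 36x² − 54x + 32) ÷ lead(D) = 27x³ ÷ −3x = −9x². Subtract (−9x²)·D = 27x³ − 54x². Remainder: 18x² − 54x + 32.
Step 6: lead(18x² − 54x + 32) ÷ lead(D) = 18x² ÷ −3x = −6x. Subtract (−6x)·D = 18x² − 36x. Remainder: −18x + 32.
Step 7: lead(−18x + 32) ÷ lead(D) = −18x ÷ −3x = 6. Subtract (6)·D = −18x + 36. Remainder: −4.

R = [-4]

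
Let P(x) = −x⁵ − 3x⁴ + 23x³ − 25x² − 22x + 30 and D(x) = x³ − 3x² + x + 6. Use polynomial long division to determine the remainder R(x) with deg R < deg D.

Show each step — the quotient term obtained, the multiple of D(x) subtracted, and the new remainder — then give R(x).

R(x) = 5x² + 8x − 6

Step 1: lead(−x⁵ − 3x⁴ + 23x³ − 25x² − 22x + 30) ÷ lead(D) = −x⁵ ÷ x³ = −x². Subtract (−x²)·D = −x⁵ + 3x⁴ − x³ − 6x². Remainder: −6x⁴ + 24x³ − 19x² − 22x + 30.
Step 2: lead(−6x⁴ + 24x³ − 19x² − 22x + 30) ÷ lead(D) = −6x⁴ ÷ x³ = −6x. Subtract (−6x)·D = −6x⁴ + 18x³ − 6x² − 36x. Remainder: 6x³ − 13x² + 14x + 30.
Step 3: lead(6x³ − 13x² + 14x + 30) ÷ lead(D) = 6x³ ÷ x³ = 6. Subtract (6)·D = 6x³ − 18x² + 6x + 36. Remainder: 5x² + 8x − 6.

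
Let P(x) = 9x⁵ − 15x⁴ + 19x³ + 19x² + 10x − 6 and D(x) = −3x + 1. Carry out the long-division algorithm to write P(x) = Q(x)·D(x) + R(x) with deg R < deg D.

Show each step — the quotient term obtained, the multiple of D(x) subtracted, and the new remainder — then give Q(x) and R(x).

Q(x) = −3x⁴ + 4x³ − 5x² − 8x − 6; R(x) = 0

Step 1: lead(9x⁵ − 15x⁴ + 19x³ + 19x² + 10x − 6) ÷ lead(D) = 9x⁵ ÷ −3x = −3x⁴. Subtract (−3x⁴)·D = 9x⁵ − 3x⁴. Remainder: −12x⁴ + 19x³ + 19x² + 10x − 6.
Step 2: lead(−12x⁴ + 19x³ + 19x² + 10x − 6) ÷ lead(D) = −12x⁴ ÷ −3x = 4x³. Subtract (4x³)·D = −12x⁴ + 4x³. Remainder: 15x³ + 19x² + 10x − 6.
Step 3: lead(15x³ + 19x² + 10x − 6) ÷ lead(D) = 15x³ ÷ −3x = −5x². Subtract (−5x²)·D = 15x³ − 5x². Remainder: 24x² + 10x − 6.
Step 4: lead(24x² + 10x − 6) ÷ lead(D) = 24x² ÷ −3x = −8x. Subtract (−8x)·D = 24x² − 8x. Remainder: 18x − 6.
Step 5: lead(18x − 6) ÷ lead(D) = 18x ÷ −3x = −6. Subtract (−6)·D = 18x − 6. Remainder: 0.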